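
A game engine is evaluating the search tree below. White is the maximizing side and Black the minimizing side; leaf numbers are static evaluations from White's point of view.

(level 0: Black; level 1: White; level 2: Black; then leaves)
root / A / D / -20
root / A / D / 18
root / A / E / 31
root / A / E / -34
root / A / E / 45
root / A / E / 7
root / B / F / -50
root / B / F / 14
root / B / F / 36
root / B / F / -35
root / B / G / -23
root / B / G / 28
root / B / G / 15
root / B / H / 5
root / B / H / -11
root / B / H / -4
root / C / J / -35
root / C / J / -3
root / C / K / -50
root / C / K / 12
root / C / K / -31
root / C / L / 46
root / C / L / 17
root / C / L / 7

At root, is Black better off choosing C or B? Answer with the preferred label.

B

J (Black): min(-35, -3) = -35
K (Black): min(-50, 12, -31) = -50
L (Black): min(46, 17, 7) = 7
C (White): max(-35, -50, 7) = 7
F (Black): min(-50, 14, 36, -35) = -50
G (Black): min(-23, 28, 15) = -23
H (Black): min(5, -11, -4) = -11
B (White): max(-50, -23, -11) = -11
Black prefers the lower value; C=7, B=-11. B is better since -11 < 7.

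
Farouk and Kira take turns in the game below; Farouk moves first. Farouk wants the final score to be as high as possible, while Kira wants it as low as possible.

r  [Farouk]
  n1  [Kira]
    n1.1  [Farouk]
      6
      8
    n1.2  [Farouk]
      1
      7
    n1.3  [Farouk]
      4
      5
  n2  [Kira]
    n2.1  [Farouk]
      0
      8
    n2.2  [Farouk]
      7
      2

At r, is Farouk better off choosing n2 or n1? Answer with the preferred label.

n2.1 (Farouk): max(0, 8) = 8
n2.2 (Farouk): max(7, 2) = 7
n2 (Kira): min(8, 7) = 7
n1.1 (Farouk): max(6, 8) = 8
n1.2 (Farouk): max(1, 7) = 7
n1.3 (Farouk): max(4, 5) = 5
n1 (Kira): min(8, 7, 5) = 5
Farouk prefers the higher value; n2=7, n1=5. n2 is better since 7 > 5.

n2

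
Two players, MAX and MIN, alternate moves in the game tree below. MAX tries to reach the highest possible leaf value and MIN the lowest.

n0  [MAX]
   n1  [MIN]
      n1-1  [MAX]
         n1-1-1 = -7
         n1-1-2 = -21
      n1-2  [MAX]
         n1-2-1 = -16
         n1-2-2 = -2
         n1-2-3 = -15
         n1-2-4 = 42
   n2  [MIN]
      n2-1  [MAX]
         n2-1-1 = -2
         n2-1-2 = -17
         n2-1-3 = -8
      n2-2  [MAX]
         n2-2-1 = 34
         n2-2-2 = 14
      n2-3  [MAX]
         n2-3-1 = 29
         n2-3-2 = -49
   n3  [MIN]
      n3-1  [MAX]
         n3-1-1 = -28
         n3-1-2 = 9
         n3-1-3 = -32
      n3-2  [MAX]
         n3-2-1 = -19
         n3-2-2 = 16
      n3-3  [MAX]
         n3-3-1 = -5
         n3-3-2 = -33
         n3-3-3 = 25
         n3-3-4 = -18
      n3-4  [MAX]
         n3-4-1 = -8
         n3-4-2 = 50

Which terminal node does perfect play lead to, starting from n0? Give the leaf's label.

n3-1-2

n1-1 (MAX): max(-7, -21) = -7
n1-2 (MAX): max(-16, -2, -15, 42) = 42
n1 (MIN): min(-7, 42) = -7
n2-1 (MAX): max(-2, -17, -8) = -2
n2-2 (MAX): max(34, 14) = 34
n2-3 (MAX): max(29, -49) = 29
n2 (MIN): min(-2, 34, 29) = -2
n3-1 (MAX): max(-28, 9, -32) = 9
n3-2 (MAX): max(-19, 16) = 16
n3-3 (MAX): max(-5, -33, 25, -18) = 25
n3-4 (MAX): max(-8, 50) = 50
n3 (MIN): min(9, 16, 25, 50) = 9
n0 (MAX): max(-7, -2, 9) = 9
At n0, MAX picks n3 (highest: 9).
At n3, MIN picks n3-1 (lowest: 9).
At n3-1, MAX picks n3-1-2 (highest: 9).
Terminal value 9.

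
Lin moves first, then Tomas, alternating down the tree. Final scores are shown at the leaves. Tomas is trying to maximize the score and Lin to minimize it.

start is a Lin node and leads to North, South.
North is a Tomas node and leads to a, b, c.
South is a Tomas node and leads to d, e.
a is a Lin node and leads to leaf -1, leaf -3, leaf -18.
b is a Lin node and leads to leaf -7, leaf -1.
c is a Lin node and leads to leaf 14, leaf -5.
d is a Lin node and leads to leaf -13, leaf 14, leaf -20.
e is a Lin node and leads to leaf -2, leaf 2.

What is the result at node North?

a (Lin): min(-1, -3, -18) = -18
b (Lin): min(-7, -1) = -7
c (Lin): min(14, -5) = -5
North (Tomas): max(-18, -7, -5) = -5

-5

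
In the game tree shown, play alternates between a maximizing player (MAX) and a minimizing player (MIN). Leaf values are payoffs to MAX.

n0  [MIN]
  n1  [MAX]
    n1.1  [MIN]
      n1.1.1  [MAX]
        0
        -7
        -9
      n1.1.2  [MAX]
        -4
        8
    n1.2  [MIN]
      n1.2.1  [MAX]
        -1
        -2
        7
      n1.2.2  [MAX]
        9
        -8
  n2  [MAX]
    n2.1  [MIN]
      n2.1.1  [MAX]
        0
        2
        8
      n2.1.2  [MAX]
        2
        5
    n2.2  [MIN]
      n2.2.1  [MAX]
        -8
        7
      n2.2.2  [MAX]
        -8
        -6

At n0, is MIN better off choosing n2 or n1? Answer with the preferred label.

n2

n2.1.1 (MAX): max(0, 2, 8) = 8
n2.1.2 (MAX): max(2, 5) = 5
n2.1 (MIN): min(8, 5) = 5
n2.2.1 (MAX): max(-8, 7) = 7
n2.2.2 (MAX): max(-8, -6) = -6
n2.2 (MIN): min(7, -6) = -6
n2 (MAX): max(5, -6) = 5
n1.1.1 (MAX): max(0, -7, -9) = 0
n1.1.2 (MAX): max(-4, 8) = 8
n1.1 (MIN): min(0, 8) = 0
n1.2.1 (MAX): max(-1, -2, 7) = 7
n1.2.2 (MAX): max(9, -8) = 9
n1.2 (MIN): min(7, 9) = 7
n1 (MAX): max(0, 7) = 7
MIN prefers the lower value; n2=5, n1=7. n2 is better since 5 < 7.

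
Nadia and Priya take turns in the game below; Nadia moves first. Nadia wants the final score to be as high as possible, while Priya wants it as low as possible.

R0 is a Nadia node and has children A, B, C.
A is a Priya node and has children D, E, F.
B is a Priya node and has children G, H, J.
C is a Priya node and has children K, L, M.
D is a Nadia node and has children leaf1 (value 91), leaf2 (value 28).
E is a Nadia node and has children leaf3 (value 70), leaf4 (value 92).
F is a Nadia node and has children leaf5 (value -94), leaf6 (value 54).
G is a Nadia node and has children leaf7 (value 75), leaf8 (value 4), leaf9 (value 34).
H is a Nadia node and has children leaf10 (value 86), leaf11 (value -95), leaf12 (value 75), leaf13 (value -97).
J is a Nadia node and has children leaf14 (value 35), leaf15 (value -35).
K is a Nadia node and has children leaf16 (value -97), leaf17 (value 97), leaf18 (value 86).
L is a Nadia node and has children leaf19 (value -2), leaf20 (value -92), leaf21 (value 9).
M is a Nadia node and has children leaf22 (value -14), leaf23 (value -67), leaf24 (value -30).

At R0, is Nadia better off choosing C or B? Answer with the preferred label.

K (Nadia): max(-97, 97, 86) = 97
L (Nadia): max(-2, -92, 9) = 9
M (Nadia): max(-14, -67, -30) = -14
C (Priya): min(97, 9, -14) = -14
G (Nadia): max(75, 4, 34) = 75
H (Nadia): max(86, -95, 75, -97) = 86
J (Nadia): max(35, -35) = 35
B (Priya): min(75, 86, 35) = 35
Nadia prefers the higher value; C=-14, B=35. B is better since 35 > -14.

B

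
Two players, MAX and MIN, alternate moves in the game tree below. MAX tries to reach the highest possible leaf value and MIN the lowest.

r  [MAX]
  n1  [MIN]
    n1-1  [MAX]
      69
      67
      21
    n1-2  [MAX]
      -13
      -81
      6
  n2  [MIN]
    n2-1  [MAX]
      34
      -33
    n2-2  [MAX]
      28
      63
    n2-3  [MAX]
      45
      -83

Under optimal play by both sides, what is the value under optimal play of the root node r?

34

n1-1 (MAX): max(69, 67, 21) = 69
n1-2 (MAX): max(-13, -81, 6) = 6
n1 (MIN): min(69, 6) = 6
n2-1 (MAX): max(34, -33) = 34
n2-2 (MAX): max(28, 63) = 63
n2-3 (MAX): max(45, -83) = 45
n2 (MIN): min(34, 63, 45) = 34
r (MAX): max(6, 34) = 34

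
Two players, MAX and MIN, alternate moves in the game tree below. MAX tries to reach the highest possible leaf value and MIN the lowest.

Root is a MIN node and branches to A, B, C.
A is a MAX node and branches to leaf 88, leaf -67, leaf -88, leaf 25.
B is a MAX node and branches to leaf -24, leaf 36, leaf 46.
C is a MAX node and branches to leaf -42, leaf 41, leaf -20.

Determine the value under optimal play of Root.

41

A (MAX): max(88, -67, -88, 25) = 88
B (MAX): max(-24, 36, 46) = 46
C (MAX): max(-42, 41, -20) = 41
Root (MIN): min(88, 46, 41) = 41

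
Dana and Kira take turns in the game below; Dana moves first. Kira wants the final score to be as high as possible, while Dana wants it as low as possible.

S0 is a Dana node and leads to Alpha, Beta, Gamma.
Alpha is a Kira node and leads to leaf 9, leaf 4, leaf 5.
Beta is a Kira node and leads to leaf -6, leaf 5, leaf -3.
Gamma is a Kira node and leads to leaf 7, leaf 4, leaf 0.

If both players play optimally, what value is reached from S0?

5

Alpha (Kira): max(9, 4, 5) = 9
Beta (Kira): max(-6, 5, -3) = 5
Gamma (Kira): max(7, 4, 0) = 7
S0 (Dana): min(9, 5, 7) = 5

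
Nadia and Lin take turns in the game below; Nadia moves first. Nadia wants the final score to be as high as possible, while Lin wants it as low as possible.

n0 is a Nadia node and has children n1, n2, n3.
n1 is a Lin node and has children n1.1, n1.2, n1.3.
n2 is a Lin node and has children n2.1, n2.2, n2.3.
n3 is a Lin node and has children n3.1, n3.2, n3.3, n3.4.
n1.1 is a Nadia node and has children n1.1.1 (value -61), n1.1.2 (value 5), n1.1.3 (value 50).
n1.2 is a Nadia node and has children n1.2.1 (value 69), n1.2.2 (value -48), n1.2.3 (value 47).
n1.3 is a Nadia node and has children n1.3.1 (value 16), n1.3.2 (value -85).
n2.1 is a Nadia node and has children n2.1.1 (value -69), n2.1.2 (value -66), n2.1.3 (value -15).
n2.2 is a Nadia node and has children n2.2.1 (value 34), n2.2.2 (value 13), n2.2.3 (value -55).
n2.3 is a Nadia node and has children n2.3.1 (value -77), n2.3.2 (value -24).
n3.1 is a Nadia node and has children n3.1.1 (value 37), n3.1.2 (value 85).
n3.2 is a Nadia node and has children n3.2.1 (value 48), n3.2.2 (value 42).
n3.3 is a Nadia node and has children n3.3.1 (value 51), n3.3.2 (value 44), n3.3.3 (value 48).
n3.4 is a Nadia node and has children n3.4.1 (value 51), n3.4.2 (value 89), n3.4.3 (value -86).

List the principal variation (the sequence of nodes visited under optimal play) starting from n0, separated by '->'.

n1.1 (Nadia): max(-61, 5, 50) = 50
n1.2 (Nadia): max(69, -48, 47) = 69
n1.3 (Nadia): max(16, -85) = 16
n1 (Lin): min(50, 69, 16) = 16
n2.1 (Nadia): max(-69, -66, -15) = -15
n2.2 (Nadia): max(34, 13, -55) = 34
n2.3 (Nadia): max(-77, -24) = -24
n2 (Lin): min(-15, 34, -24) = -24
n3.1 (Nadia): max(37, 85) = 85
n3.2 (Nadia): max(48, 42) = 48
n3.3 (Nadia): max(51, 44, 48) = 51
n3.4 (Nadia): max(51, 89, -86) = 89
n3 (Lin): min(85, 48, 51, 89) = 48
n0 (Nadia): max(16, -24, 48) = 48
At n0, Nadia picks n3 (highest: 48).
At n3, Lin picks n3.2 (lowest: 48).
At n3.2, Nadia picks n3.2.1 (highest: 48).
Terminal value 48.

n0 -> n3 -> n3.2 -> n3.2.1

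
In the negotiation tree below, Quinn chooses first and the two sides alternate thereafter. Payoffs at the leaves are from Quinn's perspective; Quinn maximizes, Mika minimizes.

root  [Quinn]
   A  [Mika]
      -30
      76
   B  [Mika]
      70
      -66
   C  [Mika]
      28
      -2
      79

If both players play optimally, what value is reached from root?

-2

A (Mika): min(-30, 76) = -30
B (Mika): min(70, -66) = -66
C (Mika): min(28, -2, 79) = -2
root (Quinn): max(-30, -66, -2) = -2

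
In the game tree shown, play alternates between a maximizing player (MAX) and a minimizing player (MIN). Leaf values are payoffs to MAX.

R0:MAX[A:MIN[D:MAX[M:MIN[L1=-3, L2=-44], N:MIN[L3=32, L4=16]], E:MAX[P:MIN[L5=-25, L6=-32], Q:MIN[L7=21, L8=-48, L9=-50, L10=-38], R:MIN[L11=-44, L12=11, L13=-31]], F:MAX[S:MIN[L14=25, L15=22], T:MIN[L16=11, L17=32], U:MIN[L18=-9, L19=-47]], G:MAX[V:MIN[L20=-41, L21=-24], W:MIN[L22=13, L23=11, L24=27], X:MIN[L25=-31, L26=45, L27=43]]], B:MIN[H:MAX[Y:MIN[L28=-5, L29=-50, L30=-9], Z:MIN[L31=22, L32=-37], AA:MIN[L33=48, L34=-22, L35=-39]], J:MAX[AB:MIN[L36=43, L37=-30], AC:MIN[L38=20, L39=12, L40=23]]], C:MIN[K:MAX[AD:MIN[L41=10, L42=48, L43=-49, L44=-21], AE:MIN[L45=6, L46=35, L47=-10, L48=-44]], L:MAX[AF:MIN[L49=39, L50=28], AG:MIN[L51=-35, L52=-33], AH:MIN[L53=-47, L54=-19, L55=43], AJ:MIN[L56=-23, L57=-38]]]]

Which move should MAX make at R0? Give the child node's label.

M (MIN): min(-3, -44) = -44
N (MIN): min(32, 16) = 16
D (MAX): max(-44, 16) = 16
P (MIN): min(-25, -32) = -32
Q (MIN): min(21, -48, -50, -38) = -50
R (MIN): min(-44, 11, -31) = -44
E (MAX): max(-32, -50, -44) = -32
S (MIN): min(25, 22) = 22
T (MIN): min(11, 32) = 11
U (MIN): min(-9, -47) = -47
F (MAX): max(22, 11, -47) = 22
V (MIN): min(-41, -24) = -41
W (MIN): min(13, 11, 27) = 11
X (MIN): min(-31, 45, 43) = -31
G (MAX): max(-41, 11, -31) = 11
A (MIN): min(16, -32, 22, 11) = -32
Y (MIN): min(-5, -50, -9) = -50
Z (MIN): min(22, -37) = -37
AA (MIN): min(48, -22, -39) = -39
H (MAX): max(-50, -37, -39) = -37
AB (MIN): min(43, -30) = -30
AC (MIN): min(20, 12, 23) = 12
J (MAX): max(-30, 12) = 12
B (MIN): min(-37, 12) = -37
AD (MIN): min(10, 48, -49, -21) = -49
AE (MIN): min(6, 35, -10, -44) = -44
K (MAX): max(-49, -44) = -44
AF (MIN): min(39, 28) = 28
AG (MIN): min(-35, -33) = -35
AH (MIN): min(-47, -19, 43) = -47
AJ (MIN): min(-23, -38) = -38
L (MAX): max(28, -35, -47, -38) = 28
C (MIN): min(-44, 28) = -44
R0 (MAX): max(-32, -37, -44) = -32
MAX at R0 wants the highest of {A=-32, B=-37, C=-44}, so chooses A.

A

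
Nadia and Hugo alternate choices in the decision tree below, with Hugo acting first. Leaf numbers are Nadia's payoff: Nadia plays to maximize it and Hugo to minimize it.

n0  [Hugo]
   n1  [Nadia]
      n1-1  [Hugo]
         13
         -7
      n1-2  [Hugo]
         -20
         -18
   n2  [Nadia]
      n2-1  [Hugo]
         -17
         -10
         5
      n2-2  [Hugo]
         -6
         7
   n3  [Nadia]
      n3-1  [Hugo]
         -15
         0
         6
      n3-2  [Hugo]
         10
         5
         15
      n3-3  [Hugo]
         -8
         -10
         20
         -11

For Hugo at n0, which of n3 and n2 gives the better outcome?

n2

n3-1 (Hugo): min(-15, 0, 6) = -15
n3-2 (Hugo): min(10, 5, 15) = 5
n3-3 (Hugo): min(-8, -10, 20, -11) = -11
n3 (Nadia): max(-15, 5, -11) = 5
n2-1 (Hugo): min(-17, -10, 5) = -17
n2-2 (Hugo): min(-6, 7) = -6
n2 (Nadia): max(-17, -6) = -6
Hugo prefers the lower value; n3=5, n2=-6. n2 is better since -6 < 5.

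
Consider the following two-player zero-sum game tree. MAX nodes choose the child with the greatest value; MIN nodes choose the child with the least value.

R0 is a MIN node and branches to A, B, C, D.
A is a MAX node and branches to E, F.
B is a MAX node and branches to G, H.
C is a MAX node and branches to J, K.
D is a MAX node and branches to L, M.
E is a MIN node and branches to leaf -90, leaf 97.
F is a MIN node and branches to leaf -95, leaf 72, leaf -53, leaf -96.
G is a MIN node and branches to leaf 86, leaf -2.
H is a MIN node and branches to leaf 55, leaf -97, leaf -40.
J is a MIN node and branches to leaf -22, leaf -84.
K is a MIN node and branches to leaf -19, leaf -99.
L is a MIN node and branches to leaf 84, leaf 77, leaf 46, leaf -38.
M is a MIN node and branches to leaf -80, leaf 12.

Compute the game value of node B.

G (MIN): min(86, -2) = -2
H (MIN): min(55, -97, -40) = -97
B (MAX): max(-2, -97) = -2

-2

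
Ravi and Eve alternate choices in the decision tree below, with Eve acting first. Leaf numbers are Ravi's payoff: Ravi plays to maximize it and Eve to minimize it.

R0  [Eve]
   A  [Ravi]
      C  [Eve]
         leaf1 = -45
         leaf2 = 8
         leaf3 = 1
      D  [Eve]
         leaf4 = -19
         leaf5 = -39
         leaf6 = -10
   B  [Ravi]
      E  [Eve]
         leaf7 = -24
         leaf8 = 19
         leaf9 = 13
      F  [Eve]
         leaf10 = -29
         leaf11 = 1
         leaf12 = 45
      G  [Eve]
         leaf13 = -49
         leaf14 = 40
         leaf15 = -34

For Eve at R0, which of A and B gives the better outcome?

C (Eve): min(-45, 8, 1) = -45
D (Eve): min(-19, -39, -10) = -39
A (Ravi): max(-45, -39) = -39
E (Eve): min(-24, 19, 13) = -24
F (Eve): min(-29, 1, 45) = -29
G (Eve): min(-49, 40, -34) = -49
B (Ravi): max(-24, -29, -49) = -24
Eve prefers the lower value; A=-39, B=-24. A is better since -39 < -24.

A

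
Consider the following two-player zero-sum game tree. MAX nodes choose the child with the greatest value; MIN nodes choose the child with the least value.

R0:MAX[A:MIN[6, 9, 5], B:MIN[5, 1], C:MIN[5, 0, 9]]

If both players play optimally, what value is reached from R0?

5

A (MIN): min(6, 9, 5) = 5
B (MIN): min(5, 1) = 1
C (MIN): min(5, 0, 9) = 0
R0 (MAX): max(5, 1, 0) = 5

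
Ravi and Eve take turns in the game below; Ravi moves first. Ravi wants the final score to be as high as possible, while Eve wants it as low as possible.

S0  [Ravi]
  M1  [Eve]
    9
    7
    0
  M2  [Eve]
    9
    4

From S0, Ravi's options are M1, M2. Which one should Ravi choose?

M1 (Eve): min(9, 7, 0) = 0
M2 (Eve): min(9, 4) = 4
S0 (Ravi): max(0, 4) = 4
Ravi at S0 wants the highest of {M1=0, M2=4}, so chooses M2.

M2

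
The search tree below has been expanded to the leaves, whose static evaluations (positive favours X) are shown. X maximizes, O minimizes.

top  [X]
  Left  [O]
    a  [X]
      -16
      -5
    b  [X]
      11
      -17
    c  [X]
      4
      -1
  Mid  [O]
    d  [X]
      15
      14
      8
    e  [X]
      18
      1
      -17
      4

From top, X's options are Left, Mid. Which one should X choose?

Mid

a (X): max(-16, -5) = -5
b (X): max(11, -17) = 11
c (X): max(4, -1) = 4
Left (O): min(-5, 11, 4) = -5
d (X): max(15, 14, 8) = 15
e (X): max(18, 1, -17, 4) = 18
Mid (O): min(15, 18) = 15
top (X): max(-5, 15) = 15
X at top wants the highest of {Left=-5, Mid=15}, so chooses Mid.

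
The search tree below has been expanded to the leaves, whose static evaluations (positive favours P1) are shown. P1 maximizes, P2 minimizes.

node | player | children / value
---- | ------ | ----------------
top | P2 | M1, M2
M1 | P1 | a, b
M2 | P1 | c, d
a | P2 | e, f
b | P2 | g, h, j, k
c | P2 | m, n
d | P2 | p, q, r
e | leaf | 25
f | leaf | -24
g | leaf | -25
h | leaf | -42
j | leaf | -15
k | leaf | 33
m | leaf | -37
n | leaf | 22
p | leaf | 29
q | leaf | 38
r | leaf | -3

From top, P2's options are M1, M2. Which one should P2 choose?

a (P2): min(25, -24) = -24
b (P2): min(-25, -42, -15, 33) = -42
M1 (P1): max(-24, -42) = -24
c (P2): min(-37, 22) = -37
d (P2): min(29, 38, -3) = -3
M2 (P1): max(-37, -3) = -3
top (P2): min(-24, -3) = -24
P2 at top wants the lowest of {M1=-24, M2=-3}, so chooses M1.

M1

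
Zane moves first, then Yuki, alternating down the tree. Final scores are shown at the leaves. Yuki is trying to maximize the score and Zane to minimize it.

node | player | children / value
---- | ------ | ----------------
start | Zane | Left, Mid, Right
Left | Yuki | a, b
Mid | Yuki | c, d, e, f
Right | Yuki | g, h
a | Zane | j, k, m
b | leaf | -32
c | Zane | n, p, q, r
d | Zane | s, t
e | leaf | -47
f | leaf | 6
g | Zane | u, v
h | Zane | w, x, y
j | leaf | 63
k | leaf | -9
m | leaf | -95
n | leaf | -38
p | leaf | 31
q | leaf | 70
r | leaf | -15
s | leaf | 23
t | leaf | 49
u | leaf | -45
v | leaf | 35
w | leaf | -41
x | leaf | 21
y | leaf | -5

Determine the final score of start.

-41

a (Zane): min(63, -9, -95) = -95
Left (Yuki): max(-95, -32) = -32
c (Zane): min(-38, 31, 70, -15) = -38
d (Zane): min(23, 49) = 23
Mid (Yuki): max(-38, 23, -47, 6) = 23
g (Zane): min(-45, 35) = -45
h (Zane): min(-41, 21, -5) = -41
Right (Yuki): max(-45, -41) = -41
start (Zane): min(-32, 23, -41) = -41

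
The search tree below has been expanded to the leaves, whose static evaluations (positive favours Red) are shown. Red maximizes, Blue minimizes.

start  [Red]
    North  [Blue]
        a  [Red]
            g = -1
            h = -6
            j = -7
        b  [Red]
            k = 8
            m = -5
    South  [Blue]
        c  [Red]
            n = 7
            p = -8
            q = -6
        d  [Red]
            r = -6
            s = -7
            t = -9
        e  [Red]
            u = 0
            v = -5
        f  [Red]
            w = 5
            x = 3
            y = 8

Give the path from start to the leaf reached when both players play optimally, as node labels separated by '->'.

start -> North -> a -> g

a (Red): max(-1, -6, -7) = -1
b (Red): max(8, -5) = 8
North (Blue): min(-1, 8) = -1
c (Red): max(7, -8, -6) = 7
d (Red): max(-6, -7, -9) = -6
e (Red): max(0, -5) = 0
f (Red): max(5, 3, 8) = 8
South (Blue): min(7, -6, 0, 8) = -6
start (Red): max(-1, -6) = -1
At start, Red picks North (highest: -1).
At North, Blue picks a (lowest: -1).
At a, Red picks g (highest: -1).
Terminal value -1.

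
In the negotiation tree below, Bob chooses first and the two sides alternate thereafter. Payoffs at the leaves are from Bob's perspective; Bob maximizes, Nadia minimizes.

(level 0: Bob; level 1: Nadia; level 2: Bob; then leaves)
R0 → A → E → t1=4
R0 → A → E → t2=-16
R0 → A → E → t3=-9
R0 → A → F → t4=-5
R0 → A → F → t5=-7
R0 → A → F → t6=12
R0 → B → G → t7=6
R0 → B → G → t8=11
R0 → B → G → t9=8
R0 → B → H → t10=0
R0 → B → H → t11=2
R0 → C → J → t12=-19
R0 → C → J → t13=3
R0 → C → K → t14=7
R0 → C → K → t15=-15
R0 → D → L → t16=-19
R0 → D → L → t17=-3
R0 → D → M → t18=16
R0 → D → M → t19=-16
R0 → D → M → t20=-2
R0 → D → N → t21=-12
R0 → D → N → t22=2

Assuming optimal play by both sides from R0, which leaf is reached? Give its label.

t1

E (Bob): max(4, -16, -9) = 4
F (Bob): max(-5, -7, 12) = 12
A (Nadia): min(4, 12) = 4
G (Bob): max(6, 11, 8) = 11
H (Bob): max(0, 2) = 2
B (Nadia): min(11, 2) = 2
J (Bob): max(-19, 3) = 3
K (Bob): max(7, -15) = 7
C (Nadia): min(3, 7) = 3
L (Bob): max(-19, -3) = -3
M (Bob): max(16, -16, -2) = 16
N (Bob): max(-12, 2) = 2
D (Nadia): min(-3, 16, 2) = -3
R0 (Bob): max(4, 2, 3, -3) = 4
At R0, Bob picks A (highest: 4).
At A, Nadia picks E (lowest: 4).
At E, Bob picks t1 (highest: 4).
Terminal value 4.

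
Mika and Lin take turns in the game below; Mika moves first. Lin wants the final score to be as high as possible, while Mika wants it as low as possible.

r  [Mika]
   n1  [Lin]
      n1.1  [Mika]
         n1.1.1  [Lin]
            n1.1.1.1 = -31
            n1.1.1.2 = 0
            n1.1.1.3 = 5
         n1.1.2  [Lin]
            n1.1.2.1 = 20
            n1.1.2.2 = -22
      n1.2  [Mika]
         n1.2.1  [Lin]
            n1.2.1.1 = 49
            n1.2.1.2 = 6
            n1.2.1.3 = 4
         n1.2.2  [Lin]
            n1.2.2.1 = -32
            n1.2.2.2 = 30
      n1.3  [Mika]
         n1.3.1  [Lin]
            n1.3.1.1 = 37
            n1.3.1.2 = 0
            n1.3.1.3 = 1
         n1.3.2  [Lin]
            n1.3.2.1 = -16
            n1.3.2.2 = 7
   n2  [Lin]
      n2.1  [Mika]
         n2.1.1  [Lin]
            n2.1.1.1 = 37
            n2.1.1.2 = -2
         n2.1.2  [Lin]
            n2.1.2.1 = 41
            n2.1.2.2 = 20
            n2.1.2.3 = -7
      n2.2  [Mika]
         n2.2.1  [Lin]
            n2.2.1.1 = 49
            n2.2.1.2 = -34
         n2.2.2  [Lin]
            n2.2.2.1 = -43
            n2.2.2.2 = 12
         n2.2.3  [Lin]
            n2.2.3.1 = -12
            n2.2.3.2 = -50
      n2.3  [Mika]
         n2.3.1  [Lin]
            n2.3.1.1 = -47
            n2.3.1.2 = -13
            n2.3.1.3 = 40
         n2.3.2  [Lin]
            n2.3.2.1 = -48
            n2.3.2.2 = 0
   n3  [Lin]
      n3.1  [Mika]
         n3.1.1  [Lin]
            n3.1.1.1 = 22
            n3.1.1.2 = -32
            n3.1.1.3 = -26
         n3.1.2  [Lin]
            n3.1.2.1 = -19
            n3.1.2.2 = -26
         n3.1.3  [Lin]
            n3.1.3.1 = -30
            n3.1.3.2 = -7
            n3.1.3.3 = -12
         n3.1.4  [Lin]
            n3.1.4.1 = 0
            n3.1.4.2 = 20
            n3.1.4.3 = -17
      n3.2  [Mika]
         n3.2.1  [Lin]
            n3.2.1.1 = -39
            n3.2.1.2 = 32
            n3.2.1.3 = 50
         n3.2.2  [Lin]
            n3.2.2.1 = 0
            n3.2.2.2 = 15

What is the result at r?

n1.1.1 (Lin): max(-31, 0, 5) = 5
n1.1.2 (Lin): max(20, -22) = 20
n1.1 (Mika): min(5, 20) = 5
n1.2.1 (Lin): max(49, 6, 4) = 49
n1.2.2 (Lin): max(-32, 30) = 30
n1.2 (Mika): min(49, 30) = 30
n1.3.1 (Lin): max(37, 0, 1) = 37
n1.3.2 (Lin): max(-16, 7) = 7
n1.3 (Mika): min(37, 7) = 7
n1 (Lin): max(5, 30, 7) = 30
n2.1.1 (Lin): max(37, -2) = 37
n2.1.2 (Lin): max(41, 20, -7) = 41
n2.1 (Mika): min(37, 41) = 37
n2.2.1 (Lin): max(49, -34) = 49
n2.2.2 (Lin): max(-43, 12) = 12
n2.2.3 (Lin): max(-12, -50) = -12
n2.2 (Mika): min(49, 12, -12) = -12
n2.3.1 (Lin): max(-47, -13, 40) = 40
n2.3.2 (Lin): max(-48, 0) = 0
n2.3 (Mika): min(40, 0) = 0
n2 (Lin): max(37, -12, 0) = 37
n3.1.1 (Lin): max(22, -32, -26) = 22
n3.1.2 (Lin): max(-19, -26) = -19
n3.1.3 (Lin): max(-30, -7, -12) = -7
n3.1.4 (Lin): max(0, 20, -17) = 20
n3.1 (Mika): min(22, -19, -7, 20) = -19
n3.2.1 (Lin): max(-39, 32, 50) = 50
n3.2.2 (Lin): max(0, 15) = 15
n3.2 (Mika): min(50, 15) = 15
n3 (Lin): max(-19, 15) = 15
r (Mika): min(30, 37, 15) = 15

15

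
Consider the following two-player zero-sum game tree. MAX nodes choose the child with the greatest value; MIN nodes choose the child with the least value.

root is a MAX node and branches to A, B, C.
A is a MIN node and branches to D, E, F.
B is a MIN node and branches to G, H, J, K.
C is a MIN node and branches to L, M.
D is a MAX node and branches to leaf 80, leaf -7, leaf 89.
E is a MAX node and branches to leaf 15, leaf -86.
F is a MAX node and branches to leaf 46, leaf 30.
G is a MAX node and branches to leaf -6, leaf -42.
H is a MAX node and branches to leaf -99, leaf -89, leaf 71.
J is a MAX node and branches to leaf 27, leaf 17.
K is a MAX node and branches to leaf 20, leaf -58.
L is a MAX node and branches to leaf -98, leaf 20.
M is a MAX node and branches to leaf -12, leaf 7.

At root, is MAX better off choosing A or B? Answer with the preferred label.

A

D (MAX): max(80, -7, 89) = 89
E (MAX): max(15, -86) = 15
F (MAX): max(46, 30) = 46
A (MIN): min(89, 15, 46) = 15
G (MAX): max(-6, -42) = -6
H (MAX): max(-99, -89, 71) = 71
J (MAX): max(27, 17) = 27
K (MAX): max(20, -58) = 20
B (MIN): min(-6, 71, 27, 20) = -6
MAX prefers the higher value; A=15, B=-6. A is better since 15 > -6.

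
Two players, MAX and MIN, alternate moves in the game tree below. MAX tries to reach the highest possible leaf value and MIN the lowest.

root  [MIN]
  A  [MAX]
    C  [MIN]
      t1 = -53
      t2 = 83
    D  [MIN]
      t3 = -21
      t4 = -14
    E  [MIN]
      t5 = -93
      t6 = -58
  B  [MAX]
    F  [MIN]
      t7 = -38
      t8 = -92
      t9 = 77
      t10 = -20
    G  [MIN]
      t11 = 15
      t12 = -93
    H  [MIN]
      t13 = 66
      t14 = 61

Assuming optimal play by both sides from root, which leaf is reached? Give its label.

t3

C (MIN): min(-53, 83) = -53
D (MIN): min(-21, -14) = -21
E (MIN): min(-93, -58) = -93
A (MAX): max(-53, -21, -93) = -21
F (MIN): min(-38, -92, 77, -20) = -92
G (MIN): min(15, -93) = -93
H (MIN): min(66, 61) = 61
B (MAX): max(-92, -93, 61) = 61
root (MIN): min(-21, 61) = -21
At root, MIN picks A (lowest: -21).
At A, MAX picks D (highest: -21).
At D, MIN picks t3 (lowest: -21).
Terminal value -21.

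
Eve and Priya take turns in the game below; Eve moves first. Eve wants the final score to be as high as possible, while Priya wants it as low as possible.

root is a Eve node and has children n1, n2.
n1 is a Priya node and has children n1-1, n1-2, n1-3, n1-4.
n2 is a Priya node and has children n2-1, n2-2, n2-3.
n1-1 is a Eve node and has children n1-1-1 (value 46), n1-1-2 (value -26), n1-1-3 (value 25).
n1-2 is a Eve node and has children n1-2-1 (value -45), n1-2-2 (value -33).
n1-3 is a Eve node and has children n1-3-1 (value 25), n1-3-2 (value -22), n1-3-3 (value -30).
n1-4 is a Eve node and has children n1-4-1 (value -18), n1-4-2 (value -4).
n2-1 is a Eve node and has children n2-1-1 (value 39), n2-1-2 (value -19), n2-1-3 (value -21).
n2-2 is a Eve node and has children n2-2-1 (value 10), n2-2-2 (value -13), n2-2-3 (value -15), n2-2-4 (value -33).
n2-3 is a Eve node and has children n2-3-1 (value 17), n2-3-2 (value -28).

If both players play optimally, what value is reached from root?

10

n1-1 (Eve): max(46, -26, 25) = 46
n1-2 (Eve): max(-45, -33) = -33
n1-3 (Eve): max(25, -22, -30) = 25
n1-4 (Eve): max(-18, -4) = -4
n1 (Priya): min(46, -33, 25, -4) = -33
n2-1 (Eve): max(39, -19, -21) = 39
n2-2 (Eve): max(10, -13, -15, -33) = 10
n2-3 (Eve): max(17, -28) = 17
n2 (Priya): min(39, 10, 17) = 10
root (Eve): max(-33, 10) = 10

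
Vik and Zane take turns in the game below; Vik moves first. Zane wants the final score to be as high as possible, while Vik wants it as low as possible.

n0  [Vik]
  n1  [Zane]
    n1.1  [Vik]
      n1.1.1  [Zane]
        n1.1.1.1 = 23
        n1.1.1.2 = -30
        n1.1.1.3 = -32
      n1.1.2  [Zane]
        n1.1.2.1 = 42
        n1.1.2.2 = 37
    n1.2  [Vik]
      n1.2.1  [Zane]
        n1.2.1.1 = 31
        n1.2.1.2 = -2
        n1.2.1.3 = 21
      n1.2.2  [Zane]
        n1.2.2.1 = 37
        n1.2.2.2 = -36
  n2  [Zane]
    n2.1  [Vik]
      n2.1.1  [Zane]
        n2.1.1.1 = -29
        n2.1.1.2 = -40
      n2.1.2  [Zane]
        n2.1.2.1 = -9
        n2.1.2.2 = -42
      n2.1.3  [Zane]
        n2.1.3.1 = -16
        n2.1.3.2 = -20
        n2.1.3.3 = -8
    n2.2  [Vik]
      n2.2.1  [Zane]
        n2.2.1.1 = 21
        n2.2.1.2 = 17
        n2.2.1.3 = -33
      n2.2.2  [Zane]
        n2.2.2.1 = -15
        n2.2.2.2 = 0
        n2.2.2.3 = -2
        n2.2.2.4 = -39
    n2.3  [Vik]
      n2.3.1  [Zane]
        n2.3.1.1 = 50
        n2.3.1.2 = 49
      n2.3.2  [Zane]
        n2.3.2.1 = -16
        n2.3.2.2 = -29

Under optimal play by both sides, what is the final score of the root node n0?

0

n1.1.1 (Zane): max(23, -30, -32) = 23
n1.1.2 (Zane): max(42, 37) = 42
n1.1 (Vik): min(23, 42) = 23
n1.2.1 (Zane): max(31, -2, 21) = 31
n1.2.2 (Zane): max(37, -36) = 37
n1.2 (Vik): min(31, 37) = 31
n1 (Zane): max(23, 31) = 31
n2.1.1 (Zane): max(-29, -40) = -29
n2.1.2 (Zane): max(-9, -42) = -9
n2.1.3 (Zane): max(-16, -20, -8) = -8
n2.1 (Vik): min(-29, -9, -8) = -29
n2.2.1 (Zane): max(21, 17, -33) = 21
n2.2.2 (Zane): max(-15, 0, -2, -39) = 0
n2.2 (Vik): min(21, 0) = 0
n2.3.1 (Zane): max(50, 49) = 50
n2.3.2 (Zane): max(-16, -29) = -16
n2.3 (Vik): min(50, -16) = -16
n2 (Zane): max(-29, 0, -16) = 0
n0 (Vik): min(31, 0) = 0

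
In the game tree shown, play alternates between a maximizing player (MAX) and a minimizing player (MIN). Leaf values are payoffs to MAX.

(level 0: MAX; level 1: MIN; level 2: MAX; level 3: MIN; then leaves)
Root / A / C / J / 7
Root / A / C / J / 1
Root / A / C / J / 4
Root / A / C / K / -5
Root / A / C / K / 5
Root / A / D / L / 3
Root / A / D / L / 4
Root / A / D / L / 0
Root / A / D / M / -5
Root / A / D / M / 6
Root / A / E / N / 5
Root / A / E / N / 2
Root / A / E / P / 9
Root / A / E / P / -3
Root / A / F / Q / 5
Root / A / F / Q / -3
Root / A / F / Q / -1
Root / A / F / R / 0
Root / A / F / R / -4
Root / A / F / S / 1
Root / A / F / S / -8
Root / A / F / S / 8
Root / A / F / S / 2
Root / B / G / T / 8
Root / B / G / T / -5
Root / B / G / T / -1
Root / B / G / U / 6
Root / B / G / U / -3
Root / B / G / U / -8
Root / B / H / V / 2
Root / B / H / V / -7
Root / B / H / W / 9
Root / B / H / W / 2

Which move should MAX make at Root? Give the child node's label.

A

J (MIN): min(7, 1, 4) = 1
K (MIN): min(-5, 5) = -5
C (MAX): max(1, -5) = 1
L (MIN): min(3, 4, 0) = 0
M (MIN): min(-5, 6) = -5
D (MAX): max(0, -5) = 0
N (MIN): min(5, 2) = 2
P (MIN): min(9, -3) = -3
E (MAX): max(2, -3) = 2
Q (MIN): min(5, -3, -1) = -3
R (MIN): min(0, -4) = -4
S (MIN): min(1, -8, 8, 2) = -8
F (MAX): max(-3, -4, -8) = -3
A (MIN): min(1, 0, 2, -3) = -3
T (MIN): min(8, -5, -1) = -5
U (MIN): min(6, -3, -8) = -8
G (MAX): max(-5, -8) = -5
V (MIN): min(2, -7) = -7
W (MIN): min(9, 2) = 2
H (MAX): max(-7, 2) = 2
B (MIN): min(-5, 2) = -5
Root (MAX): max(-3, -5) = -3
MAX at Root wants the highest of {A=-3, B=-5}, so chooses A.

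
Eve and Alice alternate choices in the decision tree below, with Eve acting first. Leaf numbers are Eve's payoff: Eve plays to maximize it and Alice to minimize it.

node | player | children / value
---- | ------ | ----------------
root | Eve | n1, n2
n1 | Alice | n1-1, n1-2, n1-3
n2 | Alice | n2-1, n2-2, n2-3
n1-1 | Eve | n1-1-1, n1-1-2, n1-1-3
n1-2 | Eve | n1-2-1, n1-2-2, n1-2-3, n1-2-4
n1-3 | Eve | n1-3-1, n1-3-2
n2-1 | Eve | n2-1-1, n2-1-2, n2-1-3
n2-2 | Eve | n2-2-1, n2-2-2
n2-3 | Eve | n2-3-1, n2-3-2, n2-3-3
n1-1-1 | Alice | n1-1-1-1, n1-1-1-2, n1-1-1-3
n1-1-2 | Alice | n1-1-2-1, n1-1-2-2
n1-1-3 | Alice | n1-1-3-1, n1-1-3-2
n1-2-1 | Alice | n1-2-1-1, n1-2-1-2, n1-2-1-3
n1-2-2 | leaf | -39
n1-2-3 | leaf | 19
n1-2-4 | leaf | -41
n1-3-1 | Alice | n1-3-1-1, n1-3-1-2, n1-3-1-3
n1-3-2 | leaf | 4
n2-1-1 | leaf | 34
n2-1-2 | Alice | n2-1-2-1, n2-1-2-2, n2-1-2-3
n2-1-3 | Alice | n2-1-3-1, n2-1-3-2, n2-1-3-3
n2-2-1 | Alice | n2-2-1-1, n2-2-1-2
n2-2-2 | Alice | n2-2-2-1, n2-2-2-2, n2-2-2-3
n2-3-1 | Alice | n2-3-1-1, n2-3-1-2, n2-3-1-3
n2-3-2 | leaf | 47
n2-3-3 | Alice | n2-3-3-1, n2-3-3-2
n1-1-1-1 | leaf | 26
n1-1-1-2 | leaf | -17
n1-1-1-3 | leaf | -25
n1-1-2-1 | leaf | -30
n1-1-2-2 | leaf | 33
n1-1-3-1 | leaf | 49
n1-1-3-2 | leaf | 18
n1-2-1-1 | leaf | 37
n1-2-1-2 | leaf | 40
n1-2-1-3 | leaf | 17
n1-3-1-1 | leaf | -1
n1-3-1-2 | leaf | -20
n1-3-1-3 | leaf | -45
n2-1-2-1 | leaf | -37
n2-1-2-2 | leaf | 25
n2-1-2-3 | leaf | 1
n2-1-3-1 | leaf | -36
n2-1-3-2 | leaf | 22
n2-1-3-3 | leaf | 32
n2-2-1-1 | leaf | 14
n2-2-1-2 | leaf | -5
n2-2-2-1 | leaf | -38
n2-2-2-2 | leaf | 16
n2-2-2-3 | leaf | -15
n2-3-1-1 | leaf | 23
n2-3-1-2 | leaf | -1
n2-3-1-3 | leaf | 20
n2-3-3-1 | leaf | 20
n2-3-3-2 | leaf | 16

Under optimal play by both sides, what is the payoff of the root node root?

4

n1-1-1 (Alice): min(26, -17, -25) = -25
n1-1-2 (Alice): min(-30, 33) = -30
n1-1-3 (Alice): min(49, 18) = 18
n1-1 (Eve): max(-25, -30, 18) = 18
n1-2-1 (Alice): min(37, 40, 17) = 17
n1-2 (Eve): max(17, -39, 19, -41) = 19
n1-3-1 (Alice): min(-1, -20, -45) = -45
n1-3 (Eve): max(-45, 4) = 4
n1 (Alice): min(18, 19, 4) = 4
n2-1-2 (Alice): min(-37, 25, 1) = -37
n2-1-3 (Alice): min(-36, 22, 32) = -36
n2-1 (Eve): max(34, -37, -36) = 34
n2-2-1 (Alice): min(14, -5) = -5
n2-2-2 (Alice): min(-38, 16, -15) = -38
n2-2 (Eve): max(-5, -38) = -5
n2-3-1 (Alice): min(23, -1, 20) = -1
n2-3-3 (Alice): min(20, 16) = 16
n2-3 (Eve): max(-1, 47, 16) = 47
n2 (Alice): min(34, -5, 47) = -5
root (Eve): max(4, -5) = 4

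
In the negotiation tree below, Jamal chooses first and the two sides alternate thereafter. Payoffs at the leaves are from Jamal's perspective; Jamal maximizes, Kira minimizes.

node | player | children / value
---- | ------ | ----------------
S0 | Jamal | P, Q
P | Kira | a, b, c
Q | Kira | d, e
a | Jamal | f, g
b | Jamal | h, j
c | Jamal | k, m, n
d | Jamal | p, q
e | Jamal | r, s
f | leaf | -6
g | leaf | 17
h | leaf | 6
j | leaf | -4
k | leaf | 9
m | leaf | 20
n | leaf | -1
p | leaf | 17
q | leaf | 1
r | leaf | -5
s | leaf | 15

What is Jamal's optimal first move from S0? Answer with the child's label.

Q

a (Jamal): max(-6, 17) = 17
b (Jamal): max(6, -4) = 6
c (Jamal): max(9, 20, -1) = 20
P (Kira): min(17, 6, 20) = 6
d (Jamal): max(17, 1) = 17
e (Jamal): max(-5, 15) = 15
Q (Kira): min(17, 15) = 15
S0 (Jamal): max(6, 15) = 15
Jamal at S0 wants the highest of {P=6, Q=15}, so chooses Q.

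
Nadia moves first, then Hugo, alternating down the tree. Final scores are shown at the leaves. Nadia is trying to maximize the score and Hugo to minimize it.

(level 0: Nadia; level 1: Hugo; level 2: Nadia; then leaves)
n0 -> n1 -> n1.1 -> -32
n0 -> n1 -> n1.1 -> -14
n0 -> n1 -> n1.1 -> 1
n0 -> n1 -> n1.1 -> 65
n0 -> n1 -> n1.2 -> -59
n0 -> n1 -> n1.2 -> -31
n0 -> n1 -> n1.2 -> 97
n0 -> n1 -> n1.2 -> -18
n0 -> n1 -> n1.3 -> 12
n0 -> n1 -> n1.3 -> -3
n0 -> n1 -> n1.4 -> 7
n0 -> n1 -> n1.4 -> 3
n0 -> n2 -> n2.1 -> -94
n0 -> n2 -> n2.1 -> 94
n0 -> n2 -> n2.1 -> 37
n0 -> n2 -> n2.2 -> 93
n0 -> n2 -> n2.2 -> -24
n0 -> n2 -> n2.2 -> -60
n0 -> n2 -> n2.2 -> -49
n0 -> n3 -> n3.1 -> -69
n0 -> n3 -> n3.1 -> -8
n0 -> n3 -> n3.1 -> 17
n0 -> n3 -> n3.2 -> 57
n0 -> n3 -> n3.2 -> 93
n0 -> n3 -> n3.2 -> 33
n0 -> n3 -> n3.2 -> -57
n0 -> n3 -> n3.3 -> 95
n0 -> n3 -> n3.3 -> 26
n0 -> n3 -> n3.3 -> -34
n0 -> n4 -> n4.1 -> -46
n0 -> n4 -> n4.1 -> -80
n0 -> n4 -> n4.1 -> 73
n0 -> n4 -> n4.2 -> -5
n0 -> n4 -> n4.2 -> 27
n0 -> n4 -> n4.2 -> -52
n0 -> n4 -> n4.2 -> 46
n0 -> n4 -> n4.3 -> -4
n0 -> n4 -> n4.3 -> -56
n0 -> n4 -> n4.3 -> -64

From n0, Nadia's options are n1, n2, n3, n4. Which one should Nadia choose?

n2

n1.1 (Nadia): max(-32, -14, 1, 65) = 65
n1.2 (Nadia): max(-59, -31, 97, -18) = 97
n1.3 (Nadia): max(12, -3) = 12
n1.4 (Nadia): max(7, 3) = 7
n1 (Hugo): min(65, 97, 12, 7) = 7
n2.1 (Nadia): max(-94, 94, 37) = 94
n2.2 (Nadia): max(93, -24, -60, -49) = 93
n2 (Hugo): min(94, 93) = 93
n3.1 (Nadia): max(-69, -8, 17) = 17
n3.2 (Nadia): max(57, 93, 33, -57) = 93
n3.3 (Nadia): max(95, 26, -34) = 95
n3 (Hugo): min(17, 93, 95) = 17
n4.1 (Nadia): max(-46, -80, 73) = 73
n4.2 (Nadia): max(-5, 27, -52, 46) = 46
n4.3 (Nadia): max(-4, -56, -64) = -4
n4 (Hugo): min(73, 46, -4) = -4
n0 (Nadia): max(7, 93, 17, -4) = 93
Nadia at n0 wants the highest of {n1=7, n2=93, n3=17, n4=-4}, so chooses n2.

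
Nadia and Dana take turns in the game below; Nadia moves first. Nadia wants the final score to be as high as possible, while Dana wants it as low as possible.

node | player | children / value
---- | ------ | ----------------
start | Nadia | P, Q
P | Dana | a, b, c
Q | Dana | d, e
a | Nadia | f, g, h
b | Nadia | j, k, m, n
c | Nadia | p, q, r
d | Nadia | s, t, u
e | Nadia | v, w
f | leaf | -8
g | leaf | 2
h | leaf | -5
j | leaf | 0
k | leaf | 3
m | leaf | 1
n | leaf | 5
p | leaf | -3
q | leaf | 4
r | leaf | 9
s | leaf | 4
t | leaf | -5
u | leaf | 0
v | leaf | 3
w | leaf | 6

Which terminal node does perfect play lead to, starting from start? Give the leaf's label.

s

a (Nadia): max(-8, 2, -5) = 2
b (Nadia): max(0, 3, 1, 5) = 5
c (Nadia): max(-3, 4, 9) = 9
P (Dana): min(2, 5, 9) = 2
d (Nadia): max(4, -5, 0) = 4
e (Nadia): max(3, 6) = 6
Q (Dana): min(4, 6) = 4
start (Nadia): max(2, 4) = 4
At start, Nadia picks Q (highest: 4).
At Q, Dana picks d (lowest: 4).
At d, Nadia picks s (highest: 4).
Terminal value 4.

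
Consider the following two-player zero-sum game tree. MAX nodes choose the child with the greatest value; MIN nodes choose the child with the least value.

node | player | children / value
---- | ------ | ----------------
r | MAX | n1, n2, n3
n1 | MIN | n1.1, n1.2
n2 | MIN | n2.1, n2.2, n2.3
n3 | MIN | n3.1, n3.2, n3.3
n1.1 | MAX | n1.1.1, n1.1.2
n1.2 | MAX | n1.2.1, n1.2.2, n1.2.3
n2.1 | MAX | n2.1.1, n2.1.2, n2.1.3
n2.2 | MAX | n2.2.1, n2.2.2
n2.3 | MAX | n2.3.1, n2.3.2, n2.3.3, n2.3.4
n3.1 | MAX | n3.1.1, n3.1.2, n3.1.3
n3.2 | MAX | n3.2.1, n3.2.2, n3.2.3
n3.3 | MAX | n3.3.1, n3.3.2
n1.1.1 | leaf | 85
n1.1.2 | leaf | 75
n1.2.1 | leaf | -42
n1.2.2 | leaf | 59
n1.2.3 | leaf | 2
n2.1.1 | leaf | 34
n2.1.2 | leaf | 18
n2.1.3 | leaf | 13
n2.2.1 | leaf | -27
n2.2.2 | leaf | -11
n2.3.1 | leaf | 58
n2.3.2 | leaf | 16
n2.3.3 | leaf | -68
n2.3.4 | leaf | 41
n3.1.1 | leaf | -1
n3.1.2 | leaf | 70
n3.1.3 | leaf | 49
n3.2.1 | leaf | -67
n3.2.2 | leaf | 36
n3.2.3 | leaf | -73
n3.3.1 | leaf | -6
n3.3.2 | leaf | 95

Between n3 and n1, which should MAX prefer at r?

n1

n3.1 (MAX): max(-1, 70, 49) = 70
n3.2 (MAX): max(-67, 36, -73) = 36
n3.3 (MAX): max(-6, 95) = 95
n3 (MIN): min(70, 36, 95) = 36
n1.1 (MAX): max(85, 75) = 85
n1.2 (MAX): max(-42, 59, 2) = 59
n1 (MIN): min(85, 59) = 59
MAX prefers the higher value; n3=36, n1=59. n1 is better since 59 > 36.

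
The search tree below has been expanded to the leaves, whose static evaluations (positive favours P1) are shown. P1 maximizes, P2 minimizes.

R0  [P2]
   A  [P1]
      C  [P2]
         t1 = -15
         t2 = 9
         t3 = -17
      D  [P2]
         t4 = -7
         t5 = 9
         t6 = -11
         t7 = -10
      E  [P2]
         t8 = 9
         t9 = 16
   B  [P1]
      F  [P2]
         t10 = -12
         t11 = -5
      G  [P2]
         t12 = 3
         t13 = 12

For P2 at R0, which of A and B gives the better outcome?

C (P2): min(-15, 9, -17) = -17
D (P2): min(-7, 9, -11, -10) = -11
E (P2): min(9, 16) = 9
A (P1): max(-17, -11, 9) = 9
F (P2): min(-12, -5) = -12
G (P2): min(3, 12) = 3
B (P1): max(-12, 3) = 3
P2 prefers the lower value; A=9, B=3. B is better since 3 < 9.

B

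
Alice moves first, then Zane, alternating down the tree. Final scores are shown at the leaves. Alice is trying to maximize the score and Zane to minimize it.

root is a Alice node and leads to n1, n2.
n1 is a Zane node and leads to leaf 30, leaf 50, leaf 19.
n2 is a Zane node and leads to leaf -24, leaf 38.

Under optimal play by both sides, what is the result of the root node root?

n1 (Zane): min(30, 50, 19) = 19
n2 (Zane): min(-24, 38) = -24
root (Alice): max(19, -24) = 19

19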